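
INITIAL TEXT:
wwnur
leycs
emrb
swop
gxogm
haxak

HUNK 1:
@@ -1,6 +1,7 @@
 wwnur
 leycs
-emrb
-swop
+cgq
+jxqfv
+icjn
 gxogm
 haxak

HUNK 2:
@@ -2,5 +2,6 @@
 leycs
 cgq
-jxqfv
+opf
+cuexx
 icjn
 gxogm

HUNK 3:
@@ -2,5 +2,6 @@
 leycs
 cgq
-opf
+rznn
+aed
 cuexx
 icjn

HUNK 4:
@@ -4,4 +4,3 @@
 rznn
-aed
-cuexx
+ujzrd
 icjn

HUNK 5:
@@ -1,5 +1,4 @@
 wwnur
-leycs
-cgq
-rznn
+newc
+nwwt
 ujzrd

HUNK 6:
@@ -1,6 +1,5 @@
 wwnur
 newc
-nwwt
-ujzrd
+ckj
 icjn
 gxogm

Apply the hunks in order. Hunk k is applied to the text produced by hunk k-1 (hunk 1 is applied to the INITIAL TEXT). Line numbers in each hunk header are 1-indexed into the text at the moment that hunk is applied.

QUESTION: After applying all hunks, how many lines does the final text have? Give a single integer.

Hunk 1: at line 1 remove [emrb,swop] add [cgq,jxqfv,icjn] -> 7 lines: wwnur leycs cgq jxqfv icjn gxogm haxak
Hunk 2: at line 2 remove [jxqfv] add [opf,cuexx] -> 8 lines: wwnur leycs cgq opf cuexx icjn gxogm haxak
Hunk 3: at line 2 remove [opf] add [rznn,aed] -> 9 lines: wwnur leycs cgq rznn aed cuexx icjn gxogm haxak
Hunk 4: at line 4 remove [aed,cuexx] add [ujzrd] -> 8 lines: wwnur leycs cgq rznn ujzrd icjn gxogm haxak
Hunk 5: at line 1 remove [leycs,cgq,rznn] add [newc,nwwt] -> 7 lines: wwnur newc nwwt ujzrd icjn gxogm haxak
Hunk 6: at line 1 remove [nwwt,ujzrd] add [ckj] -> 6 lines: wwnur newc ckj icjn gxogm haxak
Final line count: 6

Answer: 6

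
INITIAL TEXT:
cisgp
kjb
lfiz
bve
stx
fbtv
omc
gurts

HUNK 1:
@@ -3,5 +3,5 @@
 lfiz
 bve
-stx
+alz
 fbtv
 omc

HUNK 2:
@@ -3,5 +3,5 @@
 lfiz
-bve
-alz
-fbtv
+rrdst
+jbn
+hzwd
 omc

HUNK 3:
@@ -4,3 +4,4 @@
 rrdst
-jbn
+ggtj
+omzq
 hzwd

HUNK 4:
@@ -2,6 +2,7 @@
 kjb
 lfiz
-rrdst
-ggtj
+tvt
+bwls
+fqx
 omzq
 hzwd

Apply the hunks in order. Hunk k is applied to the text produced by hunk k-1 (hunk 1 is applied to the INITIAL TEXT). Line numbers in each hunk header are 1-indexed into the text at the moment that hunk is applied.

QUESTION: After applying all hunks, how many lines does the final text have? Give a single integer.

Hunk 1: at line 3 remove [stx] add [alz] -> 8 lines: cisgp kjb lfiz bve alz fbtv omc gurts
Hunk 2: at line 3 remove [bve,alz,fbtv] add [rrdst,jbn,hzwd] -> 8 lines: cisgp kjb lfiz rrdst jbn hzwd omc gurts
Hunk 3: at line 4 remove [jbn] add [ggtj,omzq] -> 9 lines: cisgp kjb lfiz rrdst ggtj omzq hzwd omc gurts
Hunk 4: at line 2 remove [rrdst,ggtj] add [tvt,bwls,fqx] -> 10 lines: cisgp kjb lfiz tvt bwls fqx omzq hzwd omc gurts
Final line count: 10

Answer: 10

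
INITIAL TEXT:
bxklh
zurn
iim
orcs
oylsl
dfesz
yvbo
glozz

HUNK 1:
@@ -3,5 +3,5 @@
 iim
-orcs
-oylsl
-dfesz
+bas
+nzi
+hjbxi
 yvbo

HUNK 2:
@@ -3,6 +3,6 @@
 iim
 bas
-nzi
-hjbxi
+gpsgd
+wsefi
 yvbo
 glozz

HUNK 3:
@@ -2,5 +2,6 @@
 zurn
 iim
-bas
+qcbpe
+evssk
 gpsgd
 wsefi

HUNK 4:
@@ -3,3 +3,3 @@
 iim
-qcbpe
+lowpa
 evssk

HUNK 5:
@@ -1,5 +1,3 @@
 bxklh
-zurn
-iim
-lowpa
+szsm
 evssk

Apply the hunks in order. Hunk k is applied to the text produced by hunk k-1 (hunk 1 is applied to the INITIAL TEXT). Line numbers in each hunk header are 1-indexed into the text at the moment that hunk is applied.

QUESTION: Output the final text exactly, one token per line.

Answer: bxklh
szsm
evssk
gpsgd
wsefi
yvbo
glozz

Derivation:
Hunk 1: at line 3 remove [orcs,oylsl,dfesz] add [bas,nzi,hjbxi] -> 8 lines: bxklh zurn iim bas nzi hjbxi yvbo glozz
Hunk 2: at line 3 remove [nzi,hjbxi] add [gpsgd,wsefi] -> 8 lines: bxklh zurn iim bas gpsgd wsefi yvbo glozz
Hunk 3: at line 2 remove [bas] add [qcbpe,evssk] -> 9 lines: bxklh zurn iim qcbpe evssk gpsgd wsefi yvbo glozz
Hunk 4: at line 3 remove [qcbpe] add [lowpa] -> 9 lines: bxklh zurn iim lowpa evssk gpsgd wsefi yvbo glozz
Hunk 5: at line 1 remove [zurn,iim,lowpa] add [szsm] -> 7 lines: bxklh szsm evssk gpsgd wsefi yvbo glozz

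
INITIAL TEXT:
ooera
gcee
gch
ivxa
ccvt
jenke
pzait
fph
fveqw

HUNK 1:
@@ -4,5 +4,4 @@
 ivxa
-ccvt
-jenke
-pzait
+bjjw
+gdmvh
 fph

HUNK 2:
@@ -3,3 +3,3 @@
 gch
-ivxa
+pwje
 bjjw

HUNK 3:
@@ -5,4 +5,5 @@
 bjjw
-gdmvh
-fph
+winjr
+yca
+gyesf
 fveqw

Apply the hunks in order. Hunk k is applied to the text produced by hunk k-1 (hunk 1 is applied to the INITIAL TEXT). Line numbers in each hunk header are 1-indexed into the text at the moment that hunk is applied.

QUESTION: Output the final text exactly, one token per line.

Hunk 1: at line 4 remove [ccvt,jenke,pzait] add [bjjw,gdmvh] -> 8 lines: ooera gcee gch ivxa bjjw gdmvh fph fveqw
Hunk 2: at line 3 remove [ivxa] add [pwje] -> 8 lines: ooera gcee gch pwje bjjw gdmvh fph fveqw
Hunk 3: at line 5 remove [gdmvh,fph] add [winjr,yca,gyesf] -> 9 lines: ooera gcee gch pwje bjjw winjr yca gyesf fveqw

Answer: ooera
gcee
gch
pwje
bjjw
winjr
yca
gyesf
fveqw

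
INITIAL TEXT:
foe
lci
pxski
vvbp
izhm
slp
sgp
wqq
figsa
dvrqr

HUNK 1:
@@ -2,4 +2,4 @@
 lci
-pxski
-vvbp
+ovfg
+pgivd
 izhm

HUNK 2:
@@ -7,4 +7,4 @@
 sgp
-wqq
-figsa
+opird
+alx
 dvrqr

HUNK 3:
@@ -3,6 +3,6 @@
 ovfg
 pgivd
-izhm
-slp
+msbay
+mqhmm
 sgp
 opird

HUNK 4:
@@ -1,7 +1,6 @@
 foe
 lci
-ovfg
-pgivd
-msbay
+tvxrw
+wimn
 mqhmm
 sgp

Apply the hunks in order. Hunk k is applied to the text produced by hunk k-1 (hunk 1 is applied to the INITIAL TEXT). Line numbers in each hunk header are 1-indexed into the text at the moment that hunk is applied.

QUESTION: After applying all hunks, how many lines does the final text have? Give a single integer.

Hunk 1: at line 2 remove [pxski,vvbp] add [ovfg,pgivd] -> 10 lines: foe lci ovfg pgivd izhm slp sgp wqq figsa dvrqr
Hunk 2: at line 7 remove [wqq,figsa] add [opird,alx] -> 10 lines: foe lci ovfg pgivd izhm slp sgp opird alx dvrqr
Hunk 3: at line 3 remove [izhm,slp] add [msbay,mqhmm] -> 10 lines: foe lci ovfg pgivd msbay mqhmm sgp opird alx dvrqr
Hunk 4: at line 1 remove [ovfg,pgivd,msbay] add [tvxrw,wimn] -> 9 lines: foe lci tvxrw wimn mqhmm sgp opird alx dvrqr
Final line count: 9

Answer: 9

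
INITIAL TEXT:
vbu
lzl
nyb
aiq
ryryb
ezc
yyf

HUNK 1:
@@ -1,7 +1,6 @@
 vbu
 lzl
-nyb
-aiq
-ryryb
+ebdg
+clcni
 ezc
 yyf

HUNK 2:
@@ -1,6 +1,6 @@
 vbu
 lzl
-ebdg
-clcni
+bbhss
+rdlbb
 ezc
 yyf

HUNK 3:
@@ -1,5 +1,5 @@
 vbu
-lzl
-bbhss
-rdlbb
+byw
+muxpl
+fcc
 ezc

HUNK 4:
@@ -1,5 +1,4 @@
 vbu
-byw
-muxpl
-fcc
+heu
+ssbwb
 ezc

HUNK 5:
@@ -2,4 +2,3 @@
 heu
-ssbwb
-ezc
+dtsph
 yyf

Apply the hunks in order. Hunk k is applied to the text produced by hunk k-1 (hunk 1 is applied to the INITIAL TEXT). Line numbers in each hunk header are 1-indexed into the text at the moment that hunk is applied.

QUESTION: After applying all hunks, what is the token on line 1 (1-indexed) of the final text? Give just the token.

Hunk 1: at line 1 remove [nyb,aiq,ryryb] add [ebdg,clcni] -> 6 lines: vbu lzl ebdg clcni ezc yyf
Hunk 2: at line 1 remove [ebdg,clcni] add [bbhss,rdlbb] -> 6 lines: vbu lzl bbhss rdlbb ezc yyf
Hunk 3: at line 1 remove [lzl,bbhss,rdlbb] add [byw,muxpl,fcc] -> 6 lines: vbu byw muxpl fcc ezc yyf
Hunk 4: at line 1 remove [byw,muxpl,fcc] add [heu,ssbwb] -> 5 lines: vbu heu ssbwb ezc yyf
Hunk 5: at line 2 remove [ssbwb,ezc] add [dtsph] -> 4 lines: vbu heu dtsph yyf
Final line 1: vbu

Answer: vbu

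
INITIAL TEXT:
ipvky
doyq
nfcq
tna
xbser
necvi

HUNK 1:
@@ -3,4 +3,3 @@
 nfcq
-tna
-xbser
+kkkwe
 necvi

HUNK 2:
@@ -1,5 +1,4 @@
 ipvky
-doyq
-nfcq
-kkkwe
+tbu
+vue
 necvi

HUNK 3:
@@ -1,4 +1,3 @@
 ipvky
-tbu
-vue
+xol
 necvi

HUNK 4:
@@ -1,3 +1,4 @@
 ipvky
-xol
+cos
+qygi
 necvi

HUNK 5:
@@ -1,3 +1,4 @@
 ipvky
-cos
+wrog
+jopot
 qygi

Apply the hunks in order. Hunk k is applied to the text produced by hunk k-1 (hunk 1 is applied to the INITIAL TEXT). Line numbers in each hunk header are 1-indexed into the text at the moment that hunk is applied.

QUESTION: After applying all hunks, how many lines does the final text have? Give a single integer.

Answer: 5

Derivation:
Hunk 1: at line 3 remove [tna,xbser] add [kkkwe] -> 5 lines: ipvky doyq nfcq kkkwe necvi
Hunk 2: at line 1 remove [doyq,nfcq,kkkwe] add [tbu,vue] -> 4 lines: ipvky tbu vue necvi
Hunk 3: at line 1 remove [tbu,vue] add [xol] -> 3 lines: ipvky xol necvi
Hunk 4: at line 1 remove [xol] add [cos,qygi] -> 4 lines: ipvky cos qygi necvi
Hunk 5: at line 1 remove [cos] add [wrog,jopot] -> 5 lines: ipvky wrog jopot qygi necvi
Final line count: 5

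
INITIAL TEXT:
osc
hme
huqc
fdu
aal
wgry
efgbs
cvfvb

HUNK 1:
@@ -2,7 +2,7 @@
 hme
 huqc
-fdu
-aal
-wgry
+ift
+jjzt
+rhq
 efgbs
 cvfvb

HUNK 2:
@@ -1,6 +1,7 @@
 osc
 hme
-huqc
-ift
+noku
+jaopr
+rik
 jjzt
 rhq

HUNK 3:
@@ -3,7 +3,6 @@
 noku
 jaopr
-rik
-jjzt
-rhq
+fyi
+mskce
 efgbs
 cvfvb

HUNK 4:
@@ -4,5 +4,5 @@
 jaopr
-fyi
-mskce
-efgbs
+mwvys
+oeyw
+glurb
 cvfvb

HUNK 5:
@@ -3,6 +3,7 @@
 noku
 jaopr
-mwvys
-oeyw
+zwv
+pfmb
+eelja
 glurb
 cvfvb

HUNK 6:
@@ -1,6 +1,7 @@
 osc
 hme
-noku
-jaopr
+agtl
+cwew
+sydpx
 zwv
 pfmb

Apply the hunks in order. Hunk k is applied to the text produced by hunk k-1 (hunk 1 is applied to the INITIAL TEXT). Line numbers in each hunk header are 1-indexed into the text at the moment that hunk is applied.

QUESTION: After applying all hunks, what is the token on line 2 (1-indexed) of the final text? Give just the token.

Hunk 1: at line 2 remove [fdu,aal,wgry] add [ift,jjzt,rhq] -> 8 lines: osc hme huqc ift jjzt rhq efgbs cvfvb
Hunk 2: at line 1 remove [huqc,ift] add [noku,jaopr,rik] -> 9 lines: osc hme noku jaopr rik jjzt rhq efgbs cvfvb
Hunk 3: at line 3 remove [rik,jjzt,rhq] add [fyi,mskce] -> 8 lines: osc hme noku jaopr fyi mskce efgbs cvfvb
Hunk 4: at line 4 remove [fyi,mskce,efgbs] add [mwvys,oeyw,glurb] -> 8 lines: osc hme noku jaopr mwvys oeyw glurb cvfvb
Hunk 5: at line 3 remove [mwvys,oeyw] add [zwv,pfmb,eelja] -> 9 lines: osc hme noku jaopr zwv pfmb eelja glurb cvfvb
Hunk 6: at line 1 remove [noku,jaopr] add [agtl,cwew,sydpx] -> 10 lines: osc hme agtl cwew sydpx zwv pfmb eelja glurb cvfvb
Final line 2: hme

Answer: hme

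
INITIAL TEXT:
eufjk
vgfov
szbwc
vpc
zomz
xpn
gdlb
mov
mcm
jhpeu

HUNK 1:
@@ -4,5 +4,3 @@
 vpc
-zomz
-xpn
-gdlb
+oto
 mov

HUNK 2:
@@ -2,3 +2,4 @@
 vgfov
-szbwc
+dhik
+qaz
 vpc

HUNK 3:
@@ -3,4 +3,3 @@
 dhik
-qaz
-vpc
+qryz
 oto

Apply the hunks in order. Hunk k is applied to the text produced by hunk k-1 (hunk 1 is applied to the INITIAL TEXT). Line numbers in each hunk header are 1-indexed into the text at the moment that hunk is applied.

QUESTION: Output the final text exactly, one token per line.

Hunk 1: at line 4 remove [zomz,xpn,gdlb] add [oto] -> 8 lines: eufjk vgfov szbwc vpc oto mov mcm jhpeu
Hunk 2: at line 2 remove [szbwc] add [dhik,qaz] -> 9 lines: eufjk vgfov dhik qaz vpc oto mov mcm jhpeu
Hunk 3: at line 3 remove [qaz,vpc] add [qryz] -> 8 lines: eufjk vgfov dhik qryz oto mov mcm jhpeu

Answer: eufjk
vgfov
dhik
qryz
oto
mov
mcm
jhpeu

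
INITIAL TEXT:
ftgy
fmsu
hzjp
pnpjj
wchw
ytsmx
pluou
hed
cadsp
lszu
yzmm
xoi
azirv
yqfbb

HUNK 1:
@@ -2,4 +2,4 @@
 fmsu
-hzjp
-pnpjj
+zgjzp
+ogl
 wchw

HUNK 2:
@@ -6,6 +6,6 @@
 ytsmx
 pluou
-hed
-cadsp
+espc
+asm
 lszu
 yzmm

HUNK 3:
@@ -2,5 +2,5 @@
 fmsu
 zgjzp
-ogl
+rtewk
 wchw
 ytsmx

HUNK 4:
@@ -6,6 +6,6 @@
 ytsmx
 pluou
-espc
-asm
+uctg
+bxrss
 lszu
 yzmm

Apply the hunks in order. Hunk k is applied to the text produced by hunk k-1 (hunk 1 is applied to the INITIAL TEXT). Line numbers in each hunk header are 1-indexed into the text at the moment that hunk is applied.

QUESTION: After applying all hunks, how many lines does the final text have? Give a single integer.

Answer: 14

Derivation:
Hunk 1: at line 2 remove [hzjp,pnpjj] add [zgjzp,ogl] -> 14 lines: ftgy fmsu zgjzp ogl wchw ytsmx pluou hed cadsp lszu yzmm xoi azirv yqfbb
Hunk 2: at line 6 remove [hed,cadsp] add [espc,asm] -> 14 lines: ftgy fmsu zgjzp ogl wchw ytsmx pluou espc asm lszu yzmm xoi azirv yqfbb
Hunk 3: at line 2 remove [ogl] add [rtewk] -> 14 lines: ftgy fmsu zgjzp rtewk wchw ytsmx pluou espc asm lszu yzmm xoi azirv yqfbb
Hunk 4: at line 6 remove [espc,asm] add [uctg,bxrss] -> 14 lines: ftgy fmsu zgjzp rtewk wchw ytsmx pluou uctg bxrss lszu yzmm xoi azirv yqfbb
Final line count: 14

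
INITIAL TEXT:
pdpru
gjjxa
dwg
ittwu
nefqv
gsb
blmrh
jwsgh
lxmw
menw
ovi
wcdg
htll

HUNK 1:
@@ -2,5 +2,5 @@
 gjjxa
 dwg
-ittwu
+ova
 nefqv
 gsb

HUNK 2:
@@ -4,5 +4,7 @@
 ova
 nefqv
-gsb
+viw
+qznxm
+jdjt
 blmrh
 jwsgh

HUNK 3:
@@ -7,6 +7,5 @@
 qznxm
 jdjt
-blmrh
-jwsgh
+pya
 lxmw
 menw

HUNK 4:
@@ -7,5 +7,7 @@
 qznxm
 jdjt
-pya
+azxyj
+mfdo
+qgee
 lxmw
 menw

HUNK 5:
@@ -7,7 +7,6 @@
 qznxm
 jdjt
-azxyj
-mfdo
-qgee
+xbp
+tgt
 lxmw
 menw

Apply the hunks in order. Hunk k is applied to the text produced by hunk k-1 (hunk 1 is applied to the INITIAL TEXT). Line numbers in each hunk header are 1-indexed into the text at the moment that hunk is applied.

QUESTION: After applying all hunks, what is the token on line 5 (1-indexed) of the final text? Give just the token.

Answer: nefqv

Derivation:
Hunk 1: at line 2 remove [ittwu] add [ova] -> 13 lines: pdpru gjjxa dwg ova nefqv gsb blmrh jwsgh lxmw menw ovi wcdg htll
Hunk 2: at line 4 remove [gsb] add [viw,qznxm,jdjt] -> 15 lines: pdpru gjjxa dwg ova nefqv viw qznxm jdjt blmrh jwsgh lxmw menw ovi wcdg htll
Hunk 3: at line 7 remove [blmrh,jwsgh] add [pya] -> 14 lines: pdpru gjjxa dwg ova nefqv viw qznxm jdjt pya lxmw menw ovi wcdg htll
Hunk 4: at line 7 remove [pya] add [azxyj,mfdo,qgee] -> 16 lines: pdpru gjjxa dwg ova nefqv viw qznxm jdjt azxyj mfdo qgee lxmw menw ovi wcdg htll
Hunk 5: at line 7 remove [azxyj,mfdo,qgee] add [xbp,tgt] -> 15 lines: pdpru gjjxa dwg ova nefqv viw qznxm jdjt xbp tgt lxmw menw ovi wcdg htll
Final line 5: nefqv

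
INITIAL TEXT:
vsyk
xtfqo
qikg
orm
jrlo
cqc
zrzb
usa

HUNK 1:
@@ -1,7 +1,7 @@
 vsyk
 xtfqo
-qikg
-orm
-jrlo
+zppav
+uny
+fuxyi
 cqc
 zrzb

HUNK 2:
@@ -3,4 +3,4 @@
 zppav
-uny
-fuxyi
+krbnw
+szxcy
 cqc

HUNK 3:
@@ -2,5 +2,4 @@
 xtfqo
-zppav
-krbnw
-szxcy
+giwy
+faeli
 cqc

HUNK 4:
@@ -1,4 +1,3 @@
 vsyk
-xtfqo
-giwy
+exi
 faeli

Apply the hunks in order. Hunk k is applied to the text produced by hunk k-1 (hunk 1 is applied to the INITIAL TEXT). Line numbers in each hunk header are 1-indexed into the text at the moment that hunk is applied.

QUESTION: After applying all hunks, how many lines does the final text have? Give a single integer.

Hunk 1: at line 1 remove [qikg,orm,jrlo] add [zppav,uny,fuxyi] -> 8 lines: vsyk xtfqo zppav uny fuxyi cqc zrzb usa
Hunk 2: at line 3 remove [uny,fuxyi] add [krbnw,szxcy] -> 8 lines: vsyk xtfqo zppav krbnw szxcy cqc zrzb usa
Hunk 3: at line 2 remove [zppav,krbnw,szxcy] add [giwy,faeli] -> 7 lines: vsyk xtfqo giwy faeli cqc zrzb usa
Hunk 4: at line 1 remove [xtfqo,giwy] add [exi] -> 6 lines: vsyk exi faeli cqc zrzb usa
Final line count: 6

Answer: 6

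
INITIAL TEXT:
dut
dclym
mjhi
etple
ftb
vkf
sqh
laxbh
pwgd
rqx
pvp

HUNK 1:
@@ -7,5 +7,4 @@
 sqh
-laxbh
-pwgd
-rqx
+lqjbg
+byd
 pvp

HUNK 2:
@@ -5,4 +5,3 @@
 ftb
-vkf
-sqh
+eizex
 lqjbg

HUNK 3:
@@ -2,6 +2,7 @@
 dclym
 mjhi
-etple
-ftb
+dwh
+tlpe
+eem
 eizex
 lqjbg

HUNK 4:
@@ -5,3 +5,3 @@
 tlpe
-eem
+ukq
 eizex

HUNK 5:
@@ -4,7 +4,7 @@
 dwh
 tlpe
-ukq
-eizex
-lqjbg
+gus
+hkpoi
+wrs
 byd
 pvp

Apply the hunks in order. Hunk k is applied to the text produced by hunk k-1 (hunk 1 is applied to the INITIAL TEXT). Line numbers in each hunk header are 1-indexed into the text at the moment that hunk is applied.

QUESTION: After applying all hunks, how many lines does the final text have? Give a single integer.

Answer: 10

Derivation:
Hunk 1: at line 7 remove [laxbh,pwgd,rqx] add [lqjbg,byd] -> 10 lines: dut dclym mjhi etple ftb vkf sqh lqjbg byd pvp
Hunk 2: at line 5 remove [vkf,sqh] add [eizex] -> 9 lines: dut dclym mjhi etple ftb eizex lqjbg byd pvp
Hunk 3: at line 2 remove [etple,ftb] add [dwh,tlpe,eem] -> 10 lines: dut dclym mjhi dwh tlpe eem eizex lqjbg byd pvp
Hunk 4: at line 5 remove [eem] add [ukq] -> 10 lines: dut dclym mjhi dwh tlpe ukq eizex lqjbg byd pvp
Hunk 5: at line 4 remove [ukq,eizex,lqjbg] add [gus,hkpoi,wrs] -> 10 lines: dut dclym mjhi dwh tlpe gus hkpoi wrs byd pvp
Final line count: 10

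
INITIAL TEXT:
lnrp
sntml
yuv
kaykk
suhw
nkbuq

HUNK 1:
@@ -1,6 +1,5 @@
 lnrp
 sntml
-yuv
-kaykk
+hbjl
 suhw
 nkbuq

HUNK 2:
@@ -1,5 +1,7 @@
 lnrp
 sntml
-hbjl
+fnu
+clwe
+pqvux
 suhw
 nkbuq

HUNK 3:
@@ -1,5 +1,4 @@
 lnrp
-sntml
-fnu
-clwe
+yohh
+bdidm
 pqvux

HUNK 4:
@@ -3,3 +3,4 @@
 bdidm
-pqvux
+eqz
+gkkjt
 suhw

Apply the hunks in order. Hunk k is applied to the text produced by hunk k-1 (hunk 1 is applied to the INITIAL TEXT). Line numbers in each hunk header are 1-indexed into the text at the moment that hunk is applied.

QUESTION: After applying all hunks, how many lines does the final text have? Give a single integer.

Hunk 1: at line 1 remove [yuv,kaykk] add [hbjl] -> 5 lines: lnrp sntml hbjl suhw nkbuq
Hunk 2: at line 1 remove [hbjl] add [fnu,clwe,pqvux] -> 7 lines: lnrp sntml fnu clwe pqvux suhw nkbuq
Hunk 3: at line 1 remove [sntml,fnu,clwe] add [yohh,bdidm] -> 6 lines: lnrp yohh bdidm pqvux suhw nkbuq
Hunk 4: at line 3 remove [pqvux] add [eqz,gkkjt] -> 7 lines: lnrp yohh bdidm eqz gkkjt suhw nkbuq
Final line count: 7

Answer: 7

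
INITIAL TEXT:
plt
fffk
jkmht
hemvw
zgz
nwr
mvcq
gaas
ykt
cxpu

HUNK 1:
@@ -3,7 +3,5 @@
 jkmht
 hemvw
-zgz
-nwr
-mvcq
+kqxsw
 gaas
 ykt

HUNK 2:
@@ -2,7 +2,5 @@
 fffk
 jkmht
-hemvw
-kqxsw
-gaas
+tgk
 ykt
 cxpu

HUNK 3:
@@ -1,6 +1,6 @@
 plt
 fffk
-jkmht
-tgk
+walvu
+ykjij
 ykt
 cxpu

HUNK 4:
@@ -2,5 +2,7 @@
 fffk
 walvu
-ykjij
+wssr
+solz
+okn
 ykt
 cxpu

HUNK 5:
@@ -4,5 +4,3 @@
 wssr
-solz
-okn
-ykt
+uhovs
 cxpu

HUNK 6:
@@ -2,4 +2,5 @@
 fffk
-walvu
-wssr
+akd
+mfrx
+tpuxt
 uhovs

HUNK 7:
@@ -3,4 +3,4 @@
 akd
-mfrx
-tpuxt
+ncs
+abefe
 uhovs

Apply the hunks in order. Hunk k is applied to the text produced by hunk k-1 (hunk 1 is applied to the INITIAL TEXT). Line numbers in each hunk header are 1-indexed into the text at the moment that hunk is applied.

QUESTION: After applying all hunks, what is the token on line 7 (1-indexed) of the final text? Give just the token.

Hunk 1: at line 3 remove [zgz,nwr,mvcq] add [kqxsw] -> 8 lines: plt fffk jkmht hemvw kqxsw gaas ykt cxpu
Hunk 2: at line 2 remove [hemvw,kqxsw,gaas] add [tgk] -> 6 lines: plt fffk jkmht tgk ykt cxpu
Hunk 3: at line 1 remove [jkmht,tgk] add [walvu,ykjij] -> 6 lines: plt fffk walvu ykjij ykt cxpu
Hunk 4: at line 2 remove [ykjij] add [wssr,solz,okn] -> 8 lines: plt fffk walvu wssr solz okn ykt cxpu
Hunk 5: at line 4 remove [solz,okn,ykt] add [uhovs] -> 6 lines: plt fffk walvu wssr uhovs cxpu
Hunk 6: at line 2 remove [walvu,wssr] add [akd,mfrx,tpuxt] -> 7 lines: plt fffk akd mfrx tpuxt uhovs cxpu
Hunk 7: at line 3 remove [mfrx,tpuxt] add [ncs,abefe] -> 7 lines: plt fffk akd ncs abefe uhovs cxpu
Final line 7: cxpu

Answer: cxpu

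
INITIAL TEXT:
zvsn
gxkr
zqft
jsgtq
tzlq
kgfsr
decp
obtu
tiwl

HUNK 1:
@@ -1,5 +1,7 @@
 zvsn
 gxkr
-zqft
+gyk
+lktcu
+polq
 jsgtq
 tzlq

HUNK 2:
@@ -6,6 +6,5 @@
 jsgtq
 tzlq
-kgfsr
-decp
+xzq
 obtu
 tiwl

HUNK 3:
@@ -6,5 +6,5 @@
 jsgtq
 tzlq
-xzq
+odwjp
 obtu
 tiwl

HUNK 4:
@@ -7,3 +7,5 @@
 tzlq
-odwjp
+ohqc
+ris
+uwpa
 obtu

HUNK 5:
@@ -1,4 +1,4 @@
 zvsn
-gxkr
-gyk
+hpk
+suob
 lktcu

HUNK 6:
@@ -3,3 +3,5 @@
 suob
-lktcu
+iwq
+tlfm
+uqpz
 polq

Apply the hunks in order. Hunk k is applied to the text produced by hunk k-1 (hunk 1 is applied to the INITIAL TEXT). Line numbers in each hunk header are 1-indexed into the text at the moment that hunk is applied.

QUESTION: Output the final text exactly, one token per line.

Answer: zvsn
hpk
suob
iwq
tlfm
uqpz
polq
jsgtq
tzlq
ohqc
ris
uwpa
obtu
tiwl

Derivation:
Hunk 1: at line 1 remove [zqft] add [gyk,lktcu,polq] -> 11 lines: zvsn gxkr gyk lktcu polq jsgtq tzlq kgfsr decp obtu tiwl
Hunk 2: at line 6 remove [kgfsr,decp] add [xzq] -> 10 lines: zvsn gxkr gyk lktcu polq jsgtq tzlq xzq obtu tiwl
Hunk 3: at line 6 remove [xzq] add [odwjp] -> 10 lines: zvsn gxkr gyk lktcu polq jsgtq tzlq odwjp obtu tiwl
Hunk 4: at line 7 remove [odwjp] add [ohqc,ris,uwpa] -> 12 lines: zvsn gxkr gyk lktcu polq jsgtq tzlq ohqc ris uwpa obtu tiwl
Hunk 5: at line 1 remove [gxkr,gyk] add [hpk,suob] -> 12 lines: zvsn hpk suob lktcu polq jsgtq tzlq ohqc ris uwpa obtu tiwl
Hunk 6: at line 3 remove [lktcu] add [iwq,tlfm,uqpz] -> 14 lines: zvsn hpk suob iwq tlfm uqpz polq jsgtq tzlq ohqc ris uwpa obtu tiwl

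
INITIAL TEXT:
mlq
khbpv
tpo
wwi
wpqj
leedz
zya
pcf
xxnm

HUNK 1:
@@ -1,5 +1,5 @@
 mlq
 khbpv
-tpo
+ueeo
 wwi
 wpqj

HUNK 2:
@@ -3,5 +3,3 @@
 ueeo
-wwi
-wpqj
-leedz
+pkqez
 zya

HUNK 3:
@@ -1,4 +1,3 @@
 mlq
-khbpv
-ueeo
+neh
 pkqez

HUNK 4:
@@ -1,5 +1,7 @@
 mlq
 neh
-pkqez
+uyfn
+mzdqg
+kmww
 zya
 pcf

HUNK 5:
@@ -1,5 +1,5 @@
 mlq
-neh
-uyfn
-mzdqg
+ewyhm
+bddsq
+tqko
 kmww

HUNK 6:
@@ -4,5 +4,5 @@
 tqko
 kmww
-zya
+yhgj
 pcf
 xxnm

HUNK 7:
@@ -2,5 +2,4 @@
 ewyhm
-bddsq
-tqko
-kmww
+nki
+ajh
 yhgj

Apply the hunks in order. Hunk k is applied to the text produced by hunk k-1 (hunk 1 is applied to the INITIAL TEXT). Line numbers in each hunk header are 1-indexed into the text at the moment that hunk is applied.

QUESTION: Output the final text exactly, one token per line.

Answer: mlq
ewyhm
nki
ajh
yhgj
pcf
xxnm

Derivation:
Hunk 1: at line 1 remove [tpo] add [ueeo] -> 9 lines: mlq khbpv ueeo wwi wpqj leedz zya pcf xxnm
Hunk 2: at line 3 remove [wwi,wpqj,leedz] add [pkqez] -> 7 lines: mlq khbpv ueeo pkqez zya pcf xxnm
Hunk 3: at line 1 remove [khbpv,ueeo] add [neh] -> 6 lines: mlq neh pkqez zya pcf xxnm
Hunk 4: at line 1 remove [pkqez] add [uyfn,mzdqg,kmww] -> 8 lines: mlq neh uyfn mzdqg kmww zya pcf xxnm
Hunk 5: at line 1 remove [neh,uyfn,mzdqg] add [ewyhm,bddsq,tqko] -> 8 lines: mlq ewyhm bddsq tqko kmww zya pcf xxnm
Hunk 6: at line 4 remove [zya] add [yhgj] -> 8 lines: mlq ewyhm bddsq tqko kmww yhgj pcf xxnm
Hunk 7: at line 2 remove [bddsq,tqko,kmww] add [nki,ajh] -> 7 lines: mlq ewyhm nki ajh yhgj pcf xxnm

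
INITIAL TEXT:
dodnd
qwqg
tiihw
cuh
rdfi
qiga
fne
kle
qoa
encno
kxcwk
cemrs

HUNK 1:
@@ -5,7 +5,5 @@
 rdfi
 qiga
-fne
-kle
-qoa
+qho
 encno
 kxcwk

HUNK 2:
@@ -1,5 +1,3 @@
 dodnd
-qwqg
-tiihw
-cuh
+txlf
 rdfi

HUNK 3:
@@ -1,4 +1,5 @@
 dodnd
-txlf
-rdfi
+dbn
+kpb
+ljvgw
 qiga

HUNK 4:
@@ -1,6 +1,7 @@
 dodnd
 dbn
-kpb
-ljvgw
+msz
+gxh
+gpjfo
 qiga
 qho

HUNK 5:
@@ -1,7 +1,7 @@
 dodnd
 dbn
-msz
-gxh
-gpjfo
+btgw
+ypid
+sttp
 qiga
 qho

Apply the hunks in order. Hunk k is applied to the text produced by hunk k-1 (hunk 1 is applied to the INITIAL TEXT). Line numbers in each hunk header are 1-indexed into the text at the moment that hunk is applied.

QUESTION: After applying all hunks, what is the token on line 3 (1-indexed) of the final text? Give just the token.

Answer: btgw

Derivation:
Hunk 1: at line 5 remove [fne,kle,qoa] add [qho] -> 10 lines: dodnd qwqg tiihw cuh rdfi qiga qho encno kxcwk cemrs
Hunk 2: at line 1 remove [qwqg,tiihw,cuh] add [txlf] -> 8 lines: dodnd txlf rdfi qiga qho encno kxcwk cemrs
Hunk 3: at line 1 remove [txlf,rdfi] add [dbn,kpb,ljvgw] -> 9 lines: dodnd dbn kpb ljvgw qiga qho encno kxcwk cemrs
Hunk 4: at line 1 remove [kpb,ljvgw] add [msz,gxh,gpjfo] -> 10 lines: dodnd dbn msz gxh gpjfo qiga qho encno kxcwk cemrs
Hunk 5: at line 1 remove [msz,gxh,gpjfo] add [btgw,ypid,sttp] -> 10 lines: dodnd dbn btgw ypid sttp qiga qho encno kxcwk cemrs
Final line 3: btgw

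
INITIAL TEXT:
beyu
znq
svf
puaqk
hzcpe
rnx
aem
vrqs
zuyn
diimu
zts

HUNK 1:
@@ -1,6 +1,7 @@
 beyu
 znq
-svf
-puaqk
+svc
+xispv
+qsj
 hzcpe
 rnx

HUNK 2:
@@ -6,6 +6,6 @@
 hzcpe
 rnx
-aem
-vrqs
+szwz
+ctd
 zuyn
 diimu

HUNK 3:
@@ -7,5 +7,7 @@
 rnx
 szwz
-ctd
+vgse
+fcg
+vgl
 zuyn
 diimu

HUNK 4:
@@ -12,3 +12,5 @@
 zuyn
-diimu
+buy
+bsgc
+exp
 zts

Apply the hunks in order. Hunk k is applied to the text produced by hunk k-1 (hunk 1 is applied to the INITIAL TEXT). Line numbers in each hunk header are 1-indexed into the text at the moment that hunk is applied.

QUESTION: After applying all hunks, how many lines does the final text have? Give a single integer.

Answer: 16

Derivation:
Hunk 1: at line 1 remove [svf,puaqk] add [svc,xispv,qsj] -> 12 lines: beyu znq svc xispv qsj hzcpe rnx aem vrqs zuyn diimu zts
Hunk 2: at line 6 remove [aem,vrqs] add [szwz,ctd] -> 12 lines: beyu znq svc xispv qsj hzcpe rnx szwz ctd zuyn diimu zts
Hunk 3: at line 7 remove [ctd] add [vgse,fcg,vgl] -> 14 lines: beyu znq svc xispv qsj hzcpe rnx szwz vgse fcg vgl zuyn diimu zts
Hunk 4: at line 12 remove [diimu] add [buy,bsgc,exp] -> 16 lines: beyu znq svc xispv qsj hzcpe rnx szwz vgse fcg vgl zuyn buy bsgc exp zts
Final line count: 16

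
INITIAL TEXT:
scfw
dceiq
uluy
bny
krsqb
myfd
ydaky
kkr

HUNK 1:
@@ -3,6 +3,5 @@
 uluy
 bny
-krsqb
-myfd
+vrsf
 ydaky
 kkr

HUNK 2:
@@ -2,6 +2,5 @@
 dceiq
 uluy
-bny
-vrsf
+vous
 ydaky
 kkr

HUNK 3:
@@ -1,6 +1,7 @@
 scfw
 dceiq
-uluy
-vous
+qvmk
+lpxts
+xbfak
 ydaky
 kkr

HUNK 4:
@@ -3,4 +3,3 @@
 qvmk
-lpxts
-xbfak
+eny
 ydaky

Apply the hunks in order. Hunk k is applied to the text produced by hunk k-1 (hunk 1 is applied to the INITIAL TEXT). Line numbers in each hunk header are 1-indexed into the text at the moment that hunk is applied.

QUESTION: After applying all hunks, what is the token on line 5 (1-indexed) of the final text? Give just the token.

Answer: ydaky

Derivation:
Hunk 1: at line 3 remove [krsqb,myfd] add [vrsf] -> 7 lines: scfw dceiq uluy bny vrsf ydaky kkr
Hunk 2: at line 2 remove [bny,vrsf] add [vous] -> 6 lines: scfw dceiq uluy vous ydaky kkr
Hunk 3: at line 1 remove [uluy,vous] add [qvmk,lpxts,xbfak] -> 7 lines: scfw dceiq qvmk lpxts xbfak ydaky kkr
Hunk 4: at line 3 remove [lpxts,xbfak] add [eny] -> 6 lines: scfw dceiq qvmk eny ydaky kkr
Final line 5: ydaky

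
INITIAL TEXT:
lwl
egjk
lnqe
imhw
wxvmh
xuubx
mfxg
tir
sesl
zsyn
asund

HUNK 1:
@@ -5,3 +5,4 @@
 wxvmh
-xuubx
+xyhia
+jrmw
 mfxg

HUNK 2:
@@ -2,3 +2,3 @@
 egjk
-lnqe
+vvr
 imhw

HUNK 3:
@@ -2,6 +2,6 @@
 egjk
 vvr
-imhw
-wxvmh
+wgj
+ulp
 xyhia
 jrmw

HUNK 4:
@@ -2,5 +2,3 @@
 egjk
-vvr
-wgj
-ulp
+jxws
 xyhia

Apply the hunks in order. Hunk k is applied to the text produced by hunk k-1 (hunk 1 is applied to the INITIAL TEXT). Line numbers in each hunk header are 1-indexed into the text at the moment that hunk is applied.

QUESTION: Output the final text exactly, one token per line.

Answer: lwl
egjk
jxws
xyhia
jrmw
mfxg
tir
sesl
zsyn
asund

Derivation:
Hunk 1: at line 5 remove [xuubx] add [xyhia,jrmw] -> 12 lines: lwl egjk lnqe imhw wxvmh xyhia jrmw mfxg tir sesl zsyn asund
Hunk 2: at line 2 remove [lnqe] add [vvr] -> 12 lines: lwl egjk vvr imhw wxvmh xyhia jrmw mfxg tir sesl zsyn asund
Hunk 3: at line 2 remove [imhw,wxvmh] add [wgj,ulp] -> 12 lines: lwl egjk vvr wgj ulp xyhia jrmw mfxg tir sesl zsyn asund
Hunk 4: at line 2 remove [vvr,wgj,ulp] add [jxws] -> 10 lines: lwl egjk jxws xyhia jrmw mfxg tir sesl zsyn asund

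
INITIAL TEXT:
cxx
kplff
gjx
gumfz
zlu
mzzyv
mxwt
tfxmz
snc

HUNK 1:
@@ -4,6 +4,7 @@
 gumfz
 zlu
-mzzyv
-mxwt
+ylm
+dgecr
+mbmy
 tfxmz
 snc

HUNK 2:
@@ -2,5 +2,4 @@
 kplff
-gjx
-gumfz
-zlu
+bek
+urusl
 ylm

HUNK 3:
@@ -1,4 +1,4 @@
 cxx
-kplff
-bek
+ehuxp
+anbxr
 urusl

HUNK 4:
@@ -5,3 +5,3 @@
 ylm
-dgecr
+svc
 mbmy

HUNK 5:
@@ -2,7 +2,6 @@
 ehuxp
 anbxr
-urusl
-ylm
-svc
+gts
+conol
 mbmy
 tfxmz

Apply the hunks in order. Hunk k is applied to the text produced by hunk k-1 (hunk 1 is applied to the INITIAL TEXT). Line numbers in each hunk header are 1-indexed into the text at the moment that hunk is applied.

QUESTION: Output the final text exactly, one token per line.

Hunk 1: at line 4 remove [mzzyv,mxwt] add [ylm,dgecr,mbmy] -> 10 lines: cxx kplff gjx gumfz zlu ylm dgecr mbmy tfxmz snc
Hunk 2: at line 2 remove [gjx,gumfz,zlu] add [bek,urusl] -> 9 lines: cxx kplff bek urusl ylm dgecr mbmy tfxmz snc
Hunk 3: at line 1 remove [kplff,bek] add [ehuxp,anbxr] -> 9 lines: cxx ehuxp anbxr urusl ylm dgecr mbmy tfxmz snc
Hunk 4: at line 5 remove [dgecr] add [svc] -> 9 lines: cxx ehuxp anbxr urusl ylm svc mbmy tfxmz snc
Hunk 5: at line 2 remove [urusl,ylm,svc] add [gts,conol] -> 8 lines: cxx ehuxp anbxr gts conol mbmy tfxmz snc

Answer: cxx
ehuxp
anbxr
gts
conol
mbmy
tfxmz
snc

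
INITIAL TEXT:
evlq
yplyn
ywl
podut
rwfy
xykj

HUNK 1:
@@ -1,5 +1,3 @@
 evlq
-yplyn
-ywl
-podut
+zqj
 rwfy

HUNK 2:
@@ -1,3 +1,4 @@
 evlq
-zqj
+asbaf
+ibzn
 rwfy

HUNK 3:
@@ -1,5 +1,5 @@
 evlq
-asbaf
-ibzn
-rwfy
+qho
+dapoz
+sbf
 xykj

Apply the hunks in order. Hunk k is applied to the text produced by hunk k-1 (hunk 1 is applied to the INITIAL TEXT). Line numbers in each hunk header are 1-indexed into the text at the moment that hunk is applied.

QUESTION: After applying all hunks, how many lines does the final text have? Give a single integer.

Answer: 5

Derivation:
Hunk 1: at line 1 remove [yplyn,ywl,podut] add [zqj] -> 4 lines: evlq zqj rwfy xykj
Hunk 2: at line 1 remove [zqj] add [asbaf,ibzn] -> 5 lines: evlq asbaf ibzn rwfy xykj
Hunk 3: at line 1 remove [asbaf,ibzn,rwfy] add [qho,dapoz,sbf] -> 5 lines: evlq qho dapoz sbf xykj
Final line count: 5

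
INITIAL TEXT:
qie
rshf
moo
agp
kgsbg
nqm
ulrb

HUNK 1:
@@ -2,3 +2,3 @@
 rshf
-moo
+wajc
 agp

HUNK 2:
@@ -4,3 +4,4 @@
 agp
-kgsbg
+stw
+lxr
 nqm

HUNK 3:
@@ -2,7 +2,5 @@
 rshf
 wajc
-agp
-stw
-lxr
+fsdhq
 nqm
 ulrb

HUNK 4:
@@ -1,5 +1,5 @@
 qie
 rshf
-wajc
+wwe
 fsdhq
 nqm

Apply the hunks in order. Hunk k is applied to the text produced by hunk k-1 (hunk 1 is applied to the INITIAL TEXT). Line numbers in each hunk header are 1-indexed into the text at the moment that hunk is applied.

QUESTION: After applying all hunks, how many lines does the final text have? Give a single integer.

Hunk 1: at line 2 remove [moo] add [wajc] -> 7 lines: qie rshf wajc agp kgsbg nqm ulrb
Hunk 2: at line 4 remove [kgsbg] add [stw,lxr] -> 8 lines: qie rshf wajc agp stw lxr nqm ulrb
Hunk 3: at line 2 remove [agp,stw,lxr] add [fsdhq] -> 6 lines: qie rshf wajc fsdhq nqm ulrb
Hunk 4: at line 1 remove [wajc] add [wwe] -> 6 lines: qie rshf wwe fsdhq nqm ulrb
Final line count: 6

Answer: 6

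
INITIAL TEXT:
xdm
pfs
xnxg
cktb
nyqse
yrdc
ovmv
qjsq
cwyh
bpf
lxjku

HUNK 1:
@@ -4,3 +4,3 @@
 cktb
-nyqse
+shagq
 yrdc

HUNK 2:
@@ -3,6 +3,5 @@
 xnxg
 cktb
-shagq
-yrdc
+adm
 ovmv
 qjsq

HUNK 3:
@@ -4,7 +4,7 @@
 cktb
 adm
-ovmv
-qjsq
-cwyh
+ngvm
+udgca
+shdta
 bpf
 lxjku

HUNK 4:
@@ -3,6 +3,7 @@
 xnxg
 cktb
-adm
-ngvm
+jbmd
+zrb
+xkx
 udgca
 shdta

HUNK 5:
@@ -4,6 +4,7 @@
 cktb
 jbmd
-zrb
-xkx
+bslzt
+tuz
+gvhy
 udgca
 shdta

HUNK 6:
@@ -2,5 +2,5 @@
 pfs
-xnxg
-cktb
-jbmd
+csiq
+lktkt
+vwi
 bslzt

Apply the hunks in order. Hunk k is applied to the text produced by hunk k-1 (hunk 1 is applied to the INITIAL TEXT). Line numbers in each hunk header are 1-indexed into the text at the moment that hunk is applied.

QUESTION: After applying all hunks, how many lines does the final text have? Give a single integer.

Hunk 1: at line 4 remove [nyqse] add [shagq] -> 11 lines: xdm pfs xnxg cktb shagq yrdc ovmv qjsq cwyh bpf lxjku
Hunk 2: at line 3 remove [shagq,yrdc] add [adm] -> 10 lines: xdm pfs xnxg cktb adm ovmv qjsq cwyh bpf lxjku
Hunk 3: at line 4 remove [ovmv,qjsq,cwyh] add [ngvm,udgca,shdta] -> 10 lines: xdm pfs xnxg cktb adm ngvm udgca shdta bpf lxjku
Hunk 4: at line 3 remove [adm,ngvm] add [jbmd,zrb,xkx] -> 11 lines: xdm pfs xnxg cktb jbmd zrb xkx udgca shdta bpf lxjku
Hunk 5: at line 4 remove [zrb,xkx] add [bslzt,tuz,gvhy] -> 12 lines: xdm pfs xnxg cktb jbmd bslzt tuz gvhy udgca shdta bpf lxjku
Hunk 6: at line 2 remove [xnxg,cktb,jbmd] add [csiq,lktkt,vwi] -> 12 lines: xdm pfs csiq lktkt vwi bslzt tuz gvhy udgca shdta bpf lxjku
Final line count: 12

Answer: 12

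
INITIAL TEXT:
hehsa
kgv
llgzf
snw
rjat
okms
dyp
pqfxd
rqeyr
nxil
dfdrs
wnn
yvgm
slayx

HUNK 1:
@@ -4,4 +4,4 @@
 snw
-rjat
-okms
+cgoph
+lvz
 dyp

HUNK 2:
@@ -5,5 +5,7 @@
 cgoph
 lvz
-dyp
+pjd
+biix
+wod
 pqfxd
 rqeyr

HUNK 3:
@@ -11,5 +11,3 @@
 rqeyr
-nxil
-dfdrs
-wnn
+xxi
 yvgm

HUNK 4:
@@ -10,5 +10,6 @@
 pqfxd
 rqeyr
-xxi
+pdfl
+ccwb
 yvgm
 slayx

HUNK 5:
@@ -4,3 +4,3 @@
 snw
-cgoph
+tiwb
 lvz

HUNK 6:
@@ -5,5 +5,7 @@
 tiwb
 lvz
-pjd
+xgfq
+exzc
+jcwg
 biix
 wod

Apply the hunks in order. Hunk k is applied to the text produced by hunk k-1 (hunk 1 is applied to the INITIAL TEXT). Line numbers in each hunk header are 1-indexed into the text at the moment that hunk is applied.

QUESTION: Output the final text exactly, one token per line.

Answer: hehsa
kgv
llgzf
snw
tiwb
lvz
xgfq
exzc
jcwg
biix
wod
pqfxd
rqeyr
pdfl
ccwb
yvgm
slayx

Derivation:
Hunk 1: at line 4 remove [rjat,okms] add [cgoph,lvz] -> 14 lines: hehsa kgv llgzf snw cgoph lvz dyp pqfxd rqeyr nxil dfdrs wnn yvgm slayx
Hunk 2: at line 5 remove [dyp] add [pjd,biix,wod] -> 16 lines: hehsa kgv llgzf snw cgoph lvz pjd biix wod pqfxd rqeyr nxil dfdrs wnn yvgm slayx
Hunk 3: at line 11 remove [nxil,dfdrs,wnn] add [xxi] -> 14 lines: hehsa kgv llgzf snw cgoph lvz pjd biix wod pqfxd rqeyr xxi yvgm slayx
Hunk 4: at line 10 remove [xxi] add [pdfl,ccwb] -> 15 lines: hehsa kgv llgzf snw cgoph lvz pjd biix wod pqfxd rqeyr pdfl ccwb yvgm slayx
Hunk 5: at line 4 remove [cgoph] add [tiwb] -> 15 lines: hehsa kgv llgzf snw tiwb lvz pjd biix wod pqfxd rqeyr pdfl ccwb yvgm slayx
Hunk 6: at line 5 remove [pjd] add [xgfq,exzc,jcwg] -> 17 lines: hehsa kgv llgzf snw tiwb lvz xgfq exzc jcwg biix wod pqfxd rqeyr pdfl ccwb yvgm slayx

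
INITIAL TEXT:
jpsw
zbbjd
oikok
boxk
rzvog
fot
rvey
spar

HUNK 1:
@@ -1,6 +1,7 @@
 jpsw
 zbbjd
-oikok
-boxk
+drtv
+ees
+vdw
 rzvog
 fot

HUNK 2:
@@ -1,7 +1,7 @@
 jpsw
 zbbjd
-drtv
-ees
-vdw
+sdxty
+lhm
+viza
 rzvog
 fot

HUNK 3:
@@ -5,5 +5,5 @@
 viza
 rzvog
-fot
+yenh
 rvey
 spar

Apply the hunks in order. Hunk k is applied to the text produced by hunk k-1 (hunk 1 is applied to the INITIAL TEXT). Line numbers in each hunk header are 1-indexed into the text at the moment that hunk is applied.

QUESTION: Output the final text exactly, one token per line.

Answer: jpsw
zbbjd
sdxty
lhm
viza
rzvog
yenh
rvey
spar

Derivation:
Hunk 1: at line 1 remove [oikok,boxk] add [drtv,ees,vdw] -> 9 lines: jpsw zbbjd drtv ees vdw rzvog fot rvey spar
Hunk 2: at line 1 remove [drtv,ees,vdw] add [sdxty,lhm,viza] -> 9 lines: jpsw zbbjd sdxty lhm viza rzvog fot rvey spar
Hunk 3: at line 5 remove [fot] add [yenh] -> 9 lines: jpsw zbbjd sdxty lhm viza rzvog yenh rvey spar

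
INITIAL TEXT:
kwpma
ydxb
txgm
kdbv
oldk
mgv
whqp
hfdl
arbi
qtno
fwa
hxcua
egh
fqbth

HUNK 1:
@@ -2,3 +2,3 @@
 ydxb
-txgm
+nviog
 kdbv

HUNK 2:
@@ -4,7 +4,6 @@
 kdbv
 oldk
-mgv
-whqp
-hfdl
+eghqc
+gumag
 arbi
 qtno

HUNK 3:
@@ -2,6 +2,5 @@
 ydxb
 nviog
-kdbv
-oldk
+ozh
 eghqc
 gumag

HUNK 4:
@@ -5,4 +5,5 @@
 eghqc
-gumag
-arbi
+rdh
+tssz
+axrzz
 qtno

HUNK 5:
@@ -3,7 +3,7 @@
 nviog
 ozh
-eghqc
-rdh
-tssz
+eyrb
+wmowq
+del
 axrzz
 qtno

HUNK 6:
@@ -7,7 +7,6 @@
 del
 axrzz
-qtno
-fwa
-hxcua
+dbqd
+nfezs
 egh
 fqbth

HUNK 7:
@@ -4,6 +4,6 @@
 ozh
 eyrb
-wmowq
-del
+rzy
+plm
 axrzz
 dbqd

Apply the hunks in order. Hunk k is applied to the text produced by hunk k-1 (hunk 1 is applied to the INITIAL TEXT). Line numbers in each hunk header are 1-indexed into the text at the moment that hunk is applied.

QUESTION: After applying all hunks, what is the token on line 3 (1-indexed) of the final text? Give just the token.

Answer: nviog

Derivation:
Hunk 1: at line 2 remove [txgm] add [nviog] -> 14 lines: kwpma ydxb nviog kdbv oldk mgv whqp hfdl arbi qtno fwa hxcua egh fqbth
Hunk 2: at line 4 remove [mgv,whqp,hfdl] add [eghqc,gumag] -> 13 lines: kwpma ydxb nviog kdbv oldk eghqc gumag arbi qtno fwa hxcua egh fqbth
Hunk 3: at line 2 remove [kdbv,oldk] add [ozh] -> 12 lines: kwpma ydxb nviog ozh eghqc gumag arbi qtno fwa hxcua egh fqbth
Hunk 4: at line 5 remove [gumag,arbi] add [rdh,tssz,axrzz] -> 13 lines: kwpma ydxb nviog ozh eghqc rdh tssz axrzz qtno fwa hxcua egh fqbth
Hunk 5: at line 3 remove [eghqc,rdh,tssz] add [eyrb,wmowq,del] -> 13 lines: kwpma ydxb nviog ozh eyrb wmowq del axrzz qtno fwa hxcua egh fqbth
Hunk 6: at line 7 remove [qtno,fwa,hxcua] add [dbqd,nfezs] -> 12 lines: kwpma ydxb nviog ozh eyrb wmowq del axrzz dbqd nfezs egh fqbth
Hunk 7: at line 4 remove [wmowq,del] add [rzy,plm] -> 12 lines: kwpma ydxb nviog ozh eyrb rzy plm axrzz dbqd nfezs egh fqbth
Final line 3: nviog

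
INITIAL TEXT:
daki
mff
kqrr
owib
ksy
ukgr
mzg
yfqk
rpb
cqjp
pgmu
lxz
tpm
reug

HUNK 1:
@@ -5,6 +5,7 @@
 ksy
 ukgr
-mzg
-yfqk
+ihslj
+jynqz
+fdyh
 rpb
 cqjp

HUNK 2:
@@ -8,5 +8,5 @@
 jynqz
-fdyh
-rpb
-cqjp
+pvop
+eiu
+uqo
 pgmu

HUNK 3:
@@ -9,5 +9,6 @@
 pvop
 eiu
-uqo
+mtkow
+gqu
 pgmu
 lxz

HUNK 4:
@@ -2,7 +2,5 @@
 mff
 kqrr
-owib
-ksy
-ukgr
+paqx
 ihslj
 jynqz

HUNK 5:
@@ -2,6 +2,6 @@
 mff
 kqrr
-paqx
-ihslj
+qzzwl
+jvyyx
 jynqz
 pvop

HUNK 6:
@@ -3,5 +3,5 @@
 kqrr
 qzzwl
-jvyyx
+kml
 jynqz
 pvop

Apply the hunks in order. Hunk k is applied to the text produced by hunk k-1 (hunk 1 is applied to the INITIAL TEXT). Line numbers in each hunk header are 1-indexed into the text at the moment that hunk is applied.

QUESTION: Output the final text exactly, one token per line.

Answer: daki
mff
kqrr
qzzwl
kml
jynqz
pvop
eiu
mtkow
gqu
pgmu
lxz
tpm
reug

Derivation:
Hunk 1: at line 5 remove [mzg,yfqk] add [ihslj,jynqz,fdyh] -> 15 lines: daki mff kqrr owib ksy ukgr ihslj jynqz fdyh rpb cqjp pgmu lxz tpm reug
Hunk 2: at line 8 remove [fdyh,rpb,cqjp] add [pvop,eiu,uqo] -> 15 lines: daki mff kqrr owib ksy ukgr ihslj jynqz pvop eiu uqo pgmu lxz tpm reug
Hunk 3: at line 9 remove [uqo] add [mtkow,gqu] -> 16 lines: daki mff kqrr owib ksy ukgr ihslj jynqz pvop eiu mtkow gqu pgmu lxz tpm reug
Hunk 4: at line 2 remove [owib,ksy,ukgr] add [paqx] -> 14 lines: daki mff kqrr paqx ihslj jynqz pvop eiu mtkow gqu pgmu lxz tpm reug
Hunk 5: at line 2 remove [paqx,ihslj] add [qzzwl,jvyyx] -> 14 lines: daki mff kqrr qzzwl jvyyx jynqz pvop eiu mtkow gqu pgmu lxz tpm reug
Hunk 6: at line 3 remove [jvyyx] add [kml] -> 14 lines: daki mff kqrr qzzwl kml jynqz pvop eiu mtkow gqu pgmu lxz tpm reug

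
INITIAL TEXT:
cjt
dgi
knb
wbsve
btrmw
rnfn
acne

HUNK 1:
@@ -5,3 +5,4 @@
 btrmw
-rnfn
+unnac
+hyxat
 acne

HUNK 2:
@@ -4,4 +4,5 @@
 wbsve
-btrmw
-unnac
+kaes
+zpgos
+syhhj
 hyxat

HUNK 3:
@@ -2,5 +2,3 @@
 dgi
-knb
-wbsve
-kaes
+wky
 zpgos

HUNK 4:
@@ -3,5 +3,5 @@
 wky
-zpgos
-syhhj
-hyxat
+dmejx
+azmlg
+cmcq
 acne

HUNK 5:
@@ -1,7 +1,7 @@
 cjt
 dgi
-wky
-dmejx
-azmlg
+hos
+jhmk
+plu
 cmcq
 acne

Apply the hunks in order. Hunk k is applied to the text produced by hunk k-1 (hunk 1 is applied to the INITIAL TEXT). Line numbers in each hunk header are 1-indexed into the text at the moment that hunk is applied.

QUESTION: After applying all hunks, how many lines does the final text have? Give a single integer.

Answer: 7

Derivation:
Hunk 1: at line 5 remove [rnfn] add [unnac,hyxat] -> 8 lines: cjt dgi knb wbsve btrmw unnac hyxat acne
Hunk 2: at line 4 remove [btrmw,unnac] add [kaes,zpgos,syhhj] -> 9 lines: cjt dgi knb wbsve kaes zpgos syhhj hyxat acne
Hunk 3: at line 2 remove [knb,wbsve,kaes] add [wky] -> 7 lines: cjt dgi wky zpgos syhhj hyxat acne
Hunk 4: at line 3 remove [zpgos,syhhj,hyxat] add [dmejx,azmlg,cmcq] -> 7 lines: cjt dgi wky dmejx azmlg cmcq acne
Hunk 5: at line 1 remove [wky,dmejx,azmlg] add [hos,jhmk,plu] -> 7 lines: cjt dgi hos jhmk plu cmcq acne
Final line count: 7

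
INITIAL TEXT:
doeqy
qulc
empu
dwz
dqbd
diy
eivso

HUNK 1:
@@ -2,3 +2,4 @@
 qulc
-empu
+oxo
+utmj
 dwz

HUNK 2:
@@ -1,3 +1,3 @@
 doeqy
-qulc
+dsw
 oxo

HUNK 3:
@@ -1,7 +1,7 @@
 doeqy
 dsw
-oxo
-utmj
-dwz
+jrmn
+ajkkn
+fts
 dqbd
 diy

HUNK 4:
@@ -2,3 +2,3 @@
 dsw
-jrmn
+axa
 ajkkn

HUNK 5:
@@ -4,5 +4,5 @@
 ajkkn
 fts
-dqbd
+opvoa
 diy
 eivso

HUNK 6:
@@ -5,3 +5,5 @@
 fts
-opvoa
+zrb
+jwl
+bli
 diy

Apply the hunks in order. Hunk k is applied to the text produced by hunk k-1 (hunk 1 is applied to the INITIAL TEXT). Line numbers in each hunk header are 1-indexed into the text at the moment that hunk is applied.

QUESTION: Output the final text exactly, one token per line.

Answer: doeqy
dsw
axa
ajkkn
fts
zrb
jwl
bli
diy
eivso

Derivation:
Hunk 1: at line 2 remove [empu] add [oxo,utmj] -> 8 lines: doeqy qulc oxo utmj dwz dqbd diy eivso
Hunk 2: at line 1 remove [qulc] add [dsw] -> 8 lines: doeqy dsw oxo utmj dwz dqbd diy eivso
Hunk 3: at line 1 remove [oxo,utmj,dwz] add [jrmn,ajkkn,fts] -> 8 lines: doeqy dsw jrmn ajkkn fts dqbd diy eivso
Hunk 4: at line 2 remove [jrmn] add [axa] -> 8 lines: doeqy dsw axa ajkkn fts dqbd diy eivso
Hunk 5: at line 4 remove [dqbd] add [opvoa] -> 8 lines: doeqy dsw axa ajkkn fts opvoa diy eivso
Hunk 6: at line 5 remove [opvoa] add [zrb,jwl,bli] -> 10 lines: doeqy dsw axa ajkkn fts zrb jwl bli diy eivso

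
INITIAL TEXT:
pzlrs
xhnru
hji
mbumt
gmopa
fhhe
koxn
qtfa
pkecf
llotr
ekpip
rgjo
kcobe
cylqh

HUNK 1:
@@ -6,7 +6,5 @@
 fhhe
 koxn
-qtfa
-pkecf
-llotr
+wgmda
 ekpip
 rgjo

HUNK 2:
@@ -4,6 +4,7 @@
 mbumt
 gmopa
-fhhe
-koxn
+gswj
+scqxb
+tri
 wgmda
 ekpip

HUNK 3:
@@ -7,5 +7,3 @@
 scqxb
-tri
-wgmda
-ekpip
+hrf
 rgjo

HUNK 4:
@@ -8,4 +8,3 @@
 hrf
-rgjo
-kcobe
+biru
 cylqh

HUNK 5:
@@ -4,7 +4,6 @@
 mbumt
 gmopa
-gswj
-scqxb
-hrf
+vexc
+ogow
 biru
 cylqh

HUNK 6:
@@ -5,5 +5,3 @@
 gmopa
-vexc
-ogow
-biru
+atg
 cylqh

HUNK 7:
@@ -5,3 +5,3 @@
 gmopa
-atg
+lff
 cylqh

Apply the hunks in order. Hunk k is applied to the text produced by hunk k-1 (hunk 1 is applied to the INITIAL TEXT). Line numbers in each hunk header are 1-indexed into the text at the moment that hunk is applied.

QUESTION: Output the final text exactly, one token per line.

Hunk 1: at line 6 remove [qtfa,pkecf,llotr] add [wgmda] -> 12 lines: pzlrs xhnru hji mbumt gmopa fhhe koxn wgmda ekpip rgjo kcobe cylqh
Hunk 2: at line 4 remove [fhhe,koxn] add [gswj,scqxb,tri] -> 13 lines: pzlrs xhnru hji mbumt gmopa gswj scqxb tri wgmda ekpip rgjo kcobe cylqh
Hunk 3: at line 7 remove [tri,wgmda,ekpip] add [hrf] -> 11 lines: pzlrs xhnru hji mbumt gmopa gswj scqxb hrf rgjo kcobe cylqh
Hunk 4: at line 8 remove [rgjo,kcobe] add [biru] -> 10 lines: pzlrs xhnru hji mbumt gmopa gswj scqxb hrf biru cylqh
Hunk 5: at line 4 remove [gswj,scqxb,hrf] add [vexc,ogow] -> 9 lines: pzlrs xhnru hji mbumt gmopa vexc ogow biru cylqh
Hunk 6: at line 5 remove [vexc,ogow,biru] add [atg] -> 7 lines: pzlrs xhnru hji mbumt gmopa atg cylqh
Hunk 7: at line 5 remove [atg] add [lff] -> 7 lines: pzlrs xhnru hji mbumt gmopa lff cylqh

Answer: pzlrs
xhnru
hji
mbumt
gmopa
lff
cylqh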